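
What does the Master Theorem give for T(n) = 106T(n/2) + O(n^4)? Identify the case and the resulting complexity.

Master Theorem for T(n) = 106T(n/2) + O(n^4):

a = 106, b = 2, c = 4
log_b(a) = log_2(106) = 6.7279

Case 1: c = 4 < log_2(106) = 6.7279
T(n) = O(n^(log_2 106))

For T(n) = 106T(n/2) + O(n^4): log_2(106) = 6.7279. This is Case 1 of the Master Theorem (c < log_b(a), work dominated by leaves), giving O(n^(log_2 106)).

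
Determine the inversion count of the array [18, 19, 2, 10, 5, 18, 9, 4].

Finding inversions in [18, 19, 2, 10, 5, 18, 9, 4]:

(0, 2): arr[0]=18 > arr[2]=2
(0, 3): arr[0]=18 > arr[3]=10
(0, 4): arr[0]=18 > arr[4]=5
(0, 6): arr[0]=18 > arr[6]=9
(0, 7): arr[0]=18 > arr[7]=4
(1, 2): arr[1]=19 > arr[2]=2
(1, 3): arr[1]=19 > arr[3]=10
(1, 4): arr[1]=19 > arr[4]=5
(1, 5): arr[1]=19 > arr[5]=18
(1, 6): arr[1]=19 > arr[6]=9
(1, 7): arr[1]=19 > arr[7]=4
(3, 4): arr[3]=10 > arr[4]=5
(3, 6): arr[3]=10 > arr[6]=9
(3, 7): arr[3]=10 > arr[7]=4
(4, 7): arr[4]=5 > arr[7]=4
(5, 6): arr[5]=18 > arr[6]=9
(5, 7): arr[5]=18 > arr[7]=4
(6, 7): arr[6]=9 > arr[7]=4

Total inversions: 18

The array has 18 inversion(s): (0,2), (0,3), (0,4), (0,6), (0,7), (1,2), (1,3), (1,4), (1,5), (1,6), (1,7), (3,4), (3,6), (3,7), (4,7), (5,6), (5,7), (6,7). Each pair (i,j) satisfies i < j and arr[i] > arr[j].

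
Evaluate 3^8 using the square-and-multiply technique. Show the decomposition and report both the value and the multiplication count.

Computing 3^8 by squaring (build up from 3^1; each line after the first costs one multiplication):

3^1 = 3
3^2 = (3^1)^2 = 3^2 = 9
3^4 = (3^2)^2 = 9^2 = 81
3^8 = (3^4)^2 = 81^2 = 6561

Result: 6561
Multiplications needed: 3 (3 lines after 3^1)

3^8 = 6561. Using exponentiation by squaring, this requires 3 multiplications. The key idea: if the exponent is even, square the half-power; if odd, multiply by the base once.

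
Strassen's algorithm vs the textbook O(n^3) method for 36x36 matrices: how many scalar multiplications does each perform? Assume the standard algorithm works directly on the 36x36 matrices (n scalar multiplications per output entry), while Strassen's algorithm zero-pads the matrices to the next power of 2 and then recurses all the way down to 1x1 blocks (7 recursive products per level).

Matrix multiplication for 36x36 matrices:

Strassen's algorithm requires power-of-2 dimensions. Pad 36x36 to 64x64 (next power of 2).

Standard algorithm: 36^3 = 46656 multiplications
Strassen's algorithm: 7^(log2(64)) = 7^6 = 117649 multiplications
Difference: 46656 - 117649 = -70993 (Strassen uses MORE here due to padding overhead — for small or just-over-power-of-2 n, padding can outweigh the per-level savings)

Standard: 46656 multiplications (36^3). Strassen: 117649 multiplications (7^6, after padding to 64x64). Strassen reduces 8 recursive multiplications to 7 at each level.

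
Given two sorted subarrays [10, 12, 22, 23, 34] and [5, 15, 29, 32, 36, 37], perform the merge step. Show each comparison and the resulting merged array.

Merging process:

Compare 10 vs 5: take 5 from right. Merged: [5]
Compare 10 vs 15: take 10 from left. Merged: [5, 10]
Compare 12 vs 15: take 12 from left. Merged: [5, 10, 12]
Compare 22 vs 15: take 15 from right. Merged: [5, 10, 12, 15]
Compare 22 vs 29: take 22 from left. Merged: [5, 10, 12, 15, 22]
Compare 23 vs 29: take 23 from left. Merged: [5, 10, 12, 15, 22, 23]
Compare 34 vs 29: take 29 from right. Merged: [5, 10, 12, 15, 22, 23, 29]
Compare 34 vs 32: take 32 from right. Merged: [5, 10, 12, 15, 22, 23, 29, 32]
Compare 34 vs 36: take 34 from left. Merged: [5, 10, 12, 15, 22, 23, 29, 32, 34]
Append remaining from right: [36, 37]. Merged: [5, 10, 12, 15, 22, 23, 29, 32, 34, 36, 37]

Final merged array: [5, 10, 12, 15, 22, 23, 29, 32, 34, 36, 37]
Total comparisons: 9

The merged array is [5, 10, 12, 15, 22, 23, 29, 32, 34, 36, 37], requiring 9 comparisons. The merge step runs in O(n) time where n is the total number of elements.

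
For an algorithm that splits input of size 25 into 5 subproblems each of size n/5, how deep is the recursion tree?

For divide and conquer with division factor 5:

Problem sizes at each level:
Level 0: 25
Level 1: 5
Level 2: 1

The root is level 0 and the size-1 base case is level 2 (the tree spans levels 0 through 2, i.e. 3 levels counting the root), so the depth is the number of divisions: log_5(25) = 2

The recursion tree depth is log_5(25) = 2. At each level, the problem size is divided by 5, so it takes 2 divisions to reduce to a base case of size 1. The algorithm makes 5 recursive calls at each level.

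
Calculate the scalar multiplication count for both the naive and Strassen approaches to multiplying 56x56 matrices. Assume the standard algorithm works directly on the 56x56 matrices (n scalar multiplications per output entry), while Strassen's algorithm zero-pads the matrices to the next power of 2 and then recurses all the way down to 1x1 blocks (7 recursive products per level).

Matrix multiplication for 56x56 matrices:

Strassen's algorithm requires power-of-2 dimensions. Pad 56x56 to 64x64 (next power of 2).

Standard algorithm: 56^3 = 175616 multiplications
Strassen's algorithm: 7^(log2(64)) = 7^6 = 117649 multiplications
Savings: 175616 - 117649 = 57967 multiplications

Standard: 175616 multiplications (56^3). Strassen: 117649 multiplications (7^6, after padding to 64x64). Strassen reduces 8 recursive multiplications to 7 at each level.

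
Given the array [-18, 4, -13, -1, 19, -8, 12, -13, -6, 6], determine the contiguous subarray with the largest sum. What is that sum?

Using Kadane's algorithm on [-18, 4, -13, -1, 19, -8, 12, -13, -6, 6]:

Scanning through the array:
Position 1 (value 4): max_ending_here = 4, max_so_far = 4
Position 2 (value -13): max_ending_here = -9, max_so_far = 4
Position 3 (value -1): max_ending_here = -1, max_so_far = 4
Position 4 (value 19): max_ending_here = 19, max_so_far = 19
Position 5 (value -8): max_ending_here = 11, max_so_far = 19
Position 6 (value 12): max_ending_here = 23, max_so_far = 23
Position 7 (value -13): max_ending_here = 10, max_so_far = 23
Position 8 (value -6): max_ending_here = 4, max_so_far = 23
Position 9 (value 6): max_ending_here = 10, max_so_far = 23

Maximum subarray: [19, -8, 12]
Maximum sum: 23

The maximum subarray is [19, -8, 12] with sum 23. This subarray runs from index 4 to index 6.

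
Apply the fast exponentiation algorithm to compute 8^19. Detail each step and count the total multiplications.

Computing 8^19 by squaring (build up from 8^1; each line after the first costs one multiplication):

8^1 = 8
8^2 = (8^1)^2 = 8^2 = 64
8^4 = (8^2)^2 = 64^2 = 4096
8^8 = (8^4)^2 = 4096^2 = 16777216
8^9 = 8 * 8^8 = 8 * 16777216 = 134217728
8^18 = (8^9)^2 = 134217728^2 = 18014398509481984
8^19 = 8 * 8^18 = 8 * 18014398509481984 = 144115188075855872

Result: 144115188075855872
Multiplications needed: 6 (6 lines after 8^1)

8^19 = 144115188075855872. Using exponentiation by squaring, this requires 6 multiplications. The key idea: if the exponent is even, square the half-power; if odd, multiply by the base once.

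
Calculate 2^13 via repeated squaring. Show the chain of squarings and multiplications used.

Computing 2^13 by squaring (build up from 2^1; each line after the first costs one multiplication):

2^1 = 2
2^2 = (2^1)^2 = 2^2 = 4
2^3 = 2 * 2^2 = 2 * 4 = 8
2^6 = (2^3)^2 = 8^2 = 64
2^12 = (2^6)^2 = 64^2 = 4096
2^13 = 2 * 2^12 = 2 * 4096 = 8192

Result: 8192
Multiplications needed: 5 (5 lines after 2^1)

2^13 = 8192. Using exponentiation by squaring, this requires 5 multiplications. The key idea: if the exponent is even, square the half-power; if odd, multiply by the base once.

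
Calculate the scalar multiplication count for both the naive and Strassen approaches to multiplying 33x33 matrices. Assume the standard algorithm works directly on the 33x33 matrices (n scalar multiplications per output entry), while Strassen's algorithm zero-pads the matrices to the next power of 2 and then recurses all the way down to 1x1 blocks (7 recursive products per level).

Matrix multiplication for 33x33 matrices:

Strassen's algorithm requires power-of-2 dimensions. Pad 33x33 to 64x64 (next power of 2).

Standard algorithm: 33^3 = 35937 multiplications
Strassen's algorithm: 7^(log2(64)) = 7^6 = 117649 multiplications
Difference: 35937 - 117649 = -81712 (Strassen uses MORE here due to padding overhead — for small or just-over-power-of-2 n, padding can outweigh the per-level savings)

Standard: 35937 multiplications (33^3). Strassen: 117649 multiplications (7^6, after padding to 64x64). Strassen reduces 8 recursive multiplications to 7 at each level.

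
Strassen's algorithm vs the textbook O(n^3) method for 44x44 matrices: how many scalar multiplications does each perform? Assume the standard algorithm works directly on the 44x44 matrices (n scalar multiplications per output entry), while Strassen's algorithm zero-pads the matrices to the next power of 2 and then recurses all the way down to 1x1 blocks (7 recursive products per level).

Matrix multiplication for 44x44 matrices:

Strassen's algorithm requires power-of-2 dimensions. Pad 44x44 to 64x64 (next power of 2).

Standard algorithm: 44^3 = 85184 multiplications
Strassen's algorithm: 7^(log2(64)) = 7^6 = 117649 multiplications
Difference: 85184 - 117649 = -32465 (Strassen uses MORE here due to padding overhead — for small or just-over-power-of-2 n, padding can outweigh the per-level savings)

Standard: 85184 multiplications (44^3). Strassen: 117649 multiplications (7^6, after padding to 64x64). Strassen reduces 8 recursive multiplications to 7 at each level.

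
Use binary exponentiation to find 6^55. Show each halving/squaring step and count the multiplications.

Computing 6^55 by squaring (build up from 6^1; each line after the first costs one multiplication):

6^1 = 6
6^2 = (6^1)^2 = 6^2 = 36
6^3 = 6 * 6^2 = 6 * 36 = 216
6^6 = (6^3)^2 = 216^2 = 46656
6^12 = (6^6)^2 = 46656^2 = 2176782336
6^13 = 6 * 6^12 = 6 * 2176782336 = 13060694016
6^26 = (6^13)^2 = 13060694016^2 = 170581728179578208256
6^27 = 6 * 6^26 = 6 * 170581728179578208256 = 1023490369077469249536
6^54 = (6^27)^2 = 1023490369077469249536^2 = 1047532535594334222593508922191671036215296
6^55 = 6 * 6^54 = 6 * 1047532535594334222593508922191671036215296 = 6285195213566005335561053533150026217291776

Result: 6285195213566005335561053533150026217291776
Multiplications needed: 9 (9 lines after 6^1)

6^55 = 6285195213566005335561053533150026217291776. Using exponentiation by squaring, this requires 9 multiplications. The key idea: if the exponent is even, square the half-power; if odd, multiply by the base once.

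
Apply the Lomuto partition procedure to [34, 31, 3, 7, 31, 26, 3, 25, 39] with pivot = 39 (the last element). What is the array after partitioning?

Lomuto partition with pivot = 39:

Initial array: [34, 31, 3, 7, 31, 26, 3, 25, 39]

arr[0]=34 <= 39: swap with position 0, array becomes [34, 31, 3, 7, 31, 26, 3, 25, 39]
arr[1]=31 <= 39: swap with position 1, array becomes [34, 31, 3, 7, 31, 26, 3, 25, 39]
arr[2]=3 <= 39: swap with position 2, array becomes [34, 31, 3, 7, 31, 26, 3, 25, 39]
arr[3]=7 <= 39: swap with position 3, array becomes [34, 31, 3, 7, 31, 26, 3, 25, 39]
arr[4]=31 <= 39: swap with position 4, array becomes [34, 31, 3, 7, 31, 26, 3, 25, 39]
arr[5]=26 <= 39: swap with position 5, array becomes [34, 31, 3, 7, 31, 26, 3, 25, 39]
arr[6]=3 <= 39: swap with position 6, array becomes [34, 31, 3, 7, 31, 26, 3, 25, 39]
arr[7]=25 <= 39: swap with position 7, array becomes [34, 31, 3, 7, 31, 26, 3, 25, 39]

Place pivot at position 8: [34, 31, 3, 7, 31, 26, 3, 25, 39]
Pivot position: 8

After partitioning with pivot 39, the array becomes [34, 31, 3, 7, 31, 26, 3, 25, 39]. The pivot is placed at index 8. All elements to the left of the pivot are <= 39, and all elements to the right are > 39.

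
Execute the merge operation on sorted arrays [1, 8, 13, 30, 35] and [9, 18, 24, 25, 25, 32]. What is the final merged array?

Merging process:

Compare 1 vs 9: take 1 from left. Merged: [1]
Compare 8 vs 9: take 8 from left. Merged: [1, 8]
Compare 13 vs 9: take 9 from right. Merged: [1, 8, 9]
Compare 13 vs 18: take 13 from left. Merged: [1, 8, 9, 13]
Compare 30 vs 18: take 18 from right. Merged: [1, 8, 9, 13, 18]
Compare 30 vs 24: take 24 from right. Merged: [1, 8, 9, 13, 18, 24]
Compare 30 vs 25: take 25 from right. Merged: [1, 8, 9, 13, 18, 24, 25]
Compare 30 vs 25: take 25 from right. Merged: [1, 8, 9, 13, 18, 24, 25, 25]
Compare 30 vs 32: take 30 from left. Merged: [1, 8, 9, 13, 18, 24, 25, 25, 30]
Compare 35 vs 32: take 32 from right. Merged: [1, 8, 9, 13, 18, 24, 25, 25, 30, 32]
Append remaining from left: [35]. Merged: [1, 8, 9, 13, 18, 24, 25, 25, 30, 32, 35]

Final merged array: [1, 8, 9, 13, 18, 24, 25, 25, 30, 32, 35]
Total comparisons: 10

The merged array is [1, 8, 9, 13, 18, 24, 25, 25, 30, 32, 35], requiring 10 comparisons. The merge step runs in O(n) time where n is the total number of elements.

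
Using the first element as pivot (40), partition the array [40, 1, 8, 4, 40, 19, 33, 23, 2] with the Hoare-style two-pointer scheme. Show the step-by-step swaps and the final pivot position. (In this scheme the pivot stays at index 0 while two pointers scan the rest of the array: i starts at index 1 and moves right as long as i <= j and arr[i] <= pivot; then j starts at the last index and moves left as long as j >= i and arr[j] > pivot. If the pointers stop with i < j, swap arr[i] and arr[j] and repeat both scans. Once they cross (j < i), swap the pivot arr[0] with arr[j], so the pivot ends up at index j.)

Hoare-style two-pointer partition with pivot = 40:

Initial array: [40, 1, 8, 4, 40, 19, 33, 23, 2]

Pointers start at i = 1, j = 8.
i ends at 9, j ends at 8: the pointers have crossed (j < i), so scanning stops.

Swap pivot arr[0] with arr[8] to place pivot at position 8: [2, 1, 8, 4, 40, 19, 33, 23, 40]
Pivot position: 8

After partitioning with pivot 40, the array becomes [2, 1, 8, 4, 40, 19, 33, 23, 40]. The pivot is placed at index 8. All elements to the left of the pivot are <= 40, and all elements to the right are > 40.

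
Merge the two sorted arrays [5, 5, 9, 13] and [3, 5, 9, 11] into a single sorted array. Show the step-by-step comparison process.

Merging process:

Compare 5 vs 3: take 3 from right. Merged: [3]
Compare 5 vs 5: take 5 from left. Merged: [3, 5]
Compare 5 vs 5: take 5 from left. Merged: [3, 5, 5]
Compare 9 vs 5: take 5 from right. Merged: [3, 5, 5, 5]
Compare 9 vs 9: take 9 from left. Merged: [3, 5, 5, 5, 9]
Compare 13 vs 9: take 9 from right. Merged: [3, 5, 5, 5, 9, 9]
Compare 13 vs 11: take 11 from right. Merged: [3, 5, 5, 5, 9, 9, 11]
Append remaining from left: [13]. Merged: [3, 5, 5, 5, 9, 9, 11, 13]

Final merged array: [3, 5, 5, 5, 9, 9, 11, 13]
Total comparisons: 7

The merged array is [3, 5, 5, 5, 9, 9, 11, 13], requiring 7 comparisons. The merge step runs in O(n) time where n is the total number of elements.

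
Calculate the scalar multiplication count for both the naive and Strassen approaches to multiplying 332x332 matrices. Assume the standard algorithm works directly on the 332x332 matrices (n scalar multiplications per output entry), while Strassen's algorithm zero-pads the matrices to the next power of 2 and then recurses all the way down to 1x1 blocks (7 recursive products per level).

Matrix multiplication for 332x332 matrices:

Strassen's algorithm requires power-of-2 dimensions. Pad 332x332 to 512x512 (next power of 2).

Standard algorithm: 332^3 = 36594368 multiplications
Strassen's algorithm: 7^(log2(512)) = 7^9 = 40353607 multiplications
Difference: 36594368 - 40353607 = -3759239 (Strassen uses MORE here due to padding overhead — for small or just-over-power-of-2 n, padding can outweigh the per-level savings)

Standard: 36594368 multiplications (332^3). Strassen: 40353607 multiplications (7^9, after padding to 512x512). Strassen reduces 8 recursive multiplications to 7 at each level.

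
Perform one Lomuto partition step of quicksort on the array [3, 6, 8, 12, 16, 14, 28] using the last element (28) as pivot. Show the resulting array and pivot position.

Lomuto partition with pivot = 28:

Initial array: [3, 6, 8, 12, 16, 14, 28]

arr[0]=3 <= 28: swap with position 0, array becomes [3, 6, 8, 12, 16, 14, 28]
arr[1]=6 <= 28: swap with position 1, array becomes [3, 6, 8, 12, 16, 14, 28]
arr[2]=8 <= 28: swap with position 2, array becomes [3, 6, 8, 12, 16, 14, 28]
arr[3]=12 <= 28: swap with position 3, array becomes [3, 6, 8, 12, 16, 14, 28]
arr[4]=16 <= 28: swap with position 4, array becomes [3, 6, 8, 12, 16, 14, 28]
arr[5]=14 <= 28: swap with position 5, array becomes [3, 6, 8, 12, 16, 14, 28]

Place pivot at position 6: [3, 6, 8, 12, 16, 14, 28]
Pivot position: 6

After partitioning with pivot 28, the array becomes [3, 6, 8, 12, 16, 14, 28]. The pivot is placed at index 6. All elements to the left of the pivot are <= 28, and all elements to the right are > 28.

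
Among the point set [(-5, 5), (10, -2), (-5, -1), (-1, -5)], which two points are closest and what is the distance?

Computing all pairwise distances among 4 points:

d((-5, 5), (10, -2)) = 16.5529
d((-5, 5), (-5, -1)) = 6.0
d((-5, 5), (-1, -5)) = 10.7703
d((10, -2), (-5, -1)) = 15.0333
d((10, -2), (-1, -5)) = 11.4018
d((-5, -1), (-1, -5)) = 5.6569 <-- minimum

Closest pair: (-5, -1) and (-1, -5) with distance 5.6569

The closest pair is (-5, -1) and (-1, -5) with Euclidean distance 5.6569. For 4 points, brute-force pairwise comparison is shown above. For large n, the divide-and-conquer algorithm (sort by x, recurse on halves, check the dividing strip) achieves O(n log n).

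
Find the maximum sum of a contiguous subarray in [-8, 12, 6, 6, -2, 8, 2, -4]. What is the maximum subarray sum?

Using Kadane's algorithm on [-8, 12, 6, 6, -2, 8, 2, -4]:

Scanning through the array:
Position 1 (value 12): max_ending_here = 12, max_so_far = 12
Position 2 (value 6): max_ending_here = 18, max_so_far = 18
Position 3 (value 6): max_ending_here = 24, max_so_far = 24
Position 4 (value -2): max_ending_here = 22, max_so_far = 24
Position 5 (value 8): max_ending_here = 30, max_so_far = 30
Position 6 (value 2): max_ending_here = 32, max_so_far = 32
Position 7 (value -4): max_ending_here = 28, max_so_far = 32

Maximum subarray: [12, 6, 6, -2, 8, 2]
Maximum sum: 32

The maximum subarray is [12, 6, 6, -2, 8, 2] with sum 32. This subarray runs from index 1 to index 6.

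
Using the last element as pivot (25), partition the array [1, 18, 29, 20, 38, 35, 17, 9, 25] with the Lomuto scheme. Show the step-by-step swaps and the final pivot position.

Lomuto partition with pivot = 25:

Initial array: [1, 18, 29, 20, 38, 35, 17, 9, 25]

arr[0]=1 <= 25: swap with position 0, array becomes [1, 18, 29, 20, 38, 35, 17, 9, 25]
arr[1]=18 <= 25: swap with position 1, array becomes [1, 18, 29, 20, 38, 35, 17, 9, 25]
arr[2]=29 > 25: no swap
arr[3]=20 <= 25: swap with position 2, array becomes [1, 18, 20, 29, 38, 35, 17, 9, 25]
arr[4]=38 > 25: no swap
arr[5]=35 > 25: no swap
arr[6]=17 <= 25: swap with position 3, array becomes [1, 18, 20, 17, 38, 35, 29, 9, 25]
arr[7]=9 <= 25: swap with position 4, array becomes [1, 18, 20, 17, 9, 35, 29, 38, 25]

Place pivot at position 5: [1, 18, 20, 17, 9, 25, 29, 38, 35]
Pivot position: 5

After partitioning with pivot 25, the array becomes [1, 18, 20, 17, 9, 25, 29, 38, 35]. The pivot is placed at index 5. All elements to the left of the pivot are <= 25, and all elements to the right are > 25.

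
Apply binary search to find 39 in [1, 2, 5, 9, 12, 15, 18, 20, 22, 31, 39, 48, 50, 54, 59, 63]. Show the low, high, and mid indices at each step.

Binary search for 39 in [1, 2, 5, 9, 12, 15, 18, 20, 22, 31, 39, 48, 50, 54, 59, 63]:

lo=0, hi=15, mid=7, arr[mid]=20 -> 20 < 39, search right half
lo=8, hi=15, mid=11, arr[mid]=48 -> 48 > 39, search left half
lo=8, hi=10, mid=9, arr[mid]=31 -> 31 < 39, search right half
lo=10, hi=10, mid=10, arr[mid]=39 -> Found target at index 10!

Binary search finds 39 at index 10 after 4 comparisons. The search repeatedly halves the search space by comparing with the middle element.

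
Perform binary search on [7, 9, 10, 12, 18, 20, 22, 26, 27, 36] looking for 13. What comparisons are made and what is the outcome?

Binary search for 13 in [7, 9, 10, 12, 18, 20, 22, 26, 27, 36]:

lo=0, hi=9, mid=4, arr[mid]=18 -> 18 > 13, search left half
lo=0, hi=3, mid=1, arr[mid]=9 -> 9 < 13, search right half
lo=2, hi=3, mid=2, arr[mid]=10 -> 10 < 13, search right half
lo=3, hi=3, mid=3, arr[mid]=12 -> 12 < 13, search right half
lo=4 > hi=3, target 13 not found

Binary search determines that 13 is not in the array after 4 comparisons. The search space was exhausted without finding the target.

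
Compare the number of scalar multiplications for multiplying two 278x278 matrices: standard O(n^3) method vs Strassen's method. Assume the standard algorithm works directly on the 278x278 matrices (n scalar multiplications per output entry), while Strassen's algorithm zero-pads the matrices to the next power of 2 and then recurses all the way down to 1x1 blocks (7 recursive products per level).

Matrix multiplication for 278x278 matrices:

Strassen's algorithm requires power-of-2 dimensions. Pad 278x278 to 512x512 (next power of 2).

Standard algorithm: 278^3 = 21484952 multiplications
Strassen's algorithm: 7^(log2(512)) = 7^9 = 40353607 multiplications
Difference: 21484952 - 40353607 = -18868655 (Strassen uses MORE here due to padding overhead — for small or just-over-power-of-2 n, padding can outweigh the per-level savings)

Standard: 21484952 multiplications (278^3). Strassen: 40353607 multiplications (7^9, after padding to 512x512). Strassen reduces 8 recursive multiplications to 7 at each level.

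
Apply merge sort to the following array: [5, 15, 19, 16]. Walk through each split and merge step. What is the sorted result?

Merge sort trace:

Split: [5, 15, 19, 16] -> [5, 15] and [19, 16]
  Split: [5, 15] -> [5] and [15]
  Merge: [5] + [15] -> [5, 15]
  Split: [19, 16] -> [19] and [16]
  Merge: [19] + [16] -> [16, 19]
Merge: [5, 15] + [16, 19] -> [5, 15, 16, 19]

Final sorted array: [5, 15, 16, 19]

The merge sort proceeds by recursively splitting the array and merging sorted halves.
After all merges, the sorted array is [5, 15, 16, 19].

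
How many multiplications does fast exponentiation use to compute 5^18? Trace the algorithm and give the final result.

Computing 5^18 by squaring (build up from 5^1; each line after the first costs one multiplication):

5^1 = 5
5^2 = (5^1)^2 = 5^2 = 25
5^4 = (5^2)^2 = 25^2 = 625
5^8 = (5^4)^2 = 625^2 = 390625
5^9 = 5 * 5^8 = 5 * 390625 = 1953125
5^18 = (5^9)^2 = 1953125^2 = 3814697265625

Result: 3814697265625
Multiplications needed: 5 (5 lines after 5^1)

5^18 = 3814697265625. Using exponentiation by squaring, this requires 5 multiplications. The key idea: if the exponent is even, square the half-power; if odd, multiply by the base once.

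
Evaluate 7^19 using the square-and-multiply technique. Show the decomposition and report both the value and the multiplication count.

Computing 7^19 by squaring (build up from 7^1; each line after the first costs one multiplication):

7^1 = 7
7^2 = (7^1)^2 = 7^2 = 49
7^4 = (7^2)^2 = 49^2 = 2401
7^8 = (7^4)^2 = 2401^2 = 5764801
7^9 = 7 * 7^8 = 7 * 5764801 = 40353607
7^18 = (7^9)^2 = 40353607^2 = 1628413597910449
7^19 = 7 * 7^18 = 7 * 1628413597910449 = 11398895185373143

Result: 11398895185373143
Multiplications needed: 6 (6 lines after 7^1)

7^19 = 11398895185373143. Using exponentiation by squaring, this requires 6 multiplications. The key idea: if the exponent is even, square the half-power; if odd, multiply by the base once.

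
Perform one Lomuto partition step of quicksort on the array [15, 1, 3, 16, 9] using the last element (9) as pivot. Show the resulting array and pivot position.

Lomuto partition with pivot = 9:

Initial array: [15, 1, 3, 16, 9]

arr[0]=15 > 9: no swap
arr[1]=1 <= 9: swap with position 0, array becomes [1, 15, 3, 16, 9]
arr[2]=3 <= 9: swap with position 1, array becomes [1, 3, 15, 16, 9]
arr[3]=16 > 9: no swap

Place pivot at position 2: [1, 3, 9, 16, 15]
Pivot position: 2

After partitioning with pivot 9, the array becomes [1, 3, 9, 16, 15]. The pivot is placed at index 2. All elements to the left of the pivot are <= 9, and all elements to the right are > 9.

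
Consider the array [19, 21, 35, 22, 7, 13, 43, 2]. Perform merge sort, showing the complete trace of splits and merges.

Merge sort trace:

Split: [19, 21, 35, 22, 7, 13, 43, 2] -> [19, 21, 35, 22] and [7, 13, 43, 2]
  Split: [19, 21, 35, 22] -> [19, 21] and [35, 22]
    Split: [19, 21] -> [19] and [21]
    Merge: [19] + [21] -> [19, 21]
    Split: [35, 22] -> [35] and [22]
    Merge: [35] + [22] -> [22, 35]
  Merge: [19, 21] + [22, 35] -> [19, 21, 22, 35]
  Split: [7, 13, 43, 2] -> [7, 13] and [43, 2]
    Split: [7, 13] -> [7] and [13]
    Merge: [7] + [13] -> [7, 13]
    Split: [43, 2] -> [43] and [2]
    Merge: [43] + [2] -> [2, 43]
  Merge: [7, 13] + [2, 43] -> [2, 7, 13, 43]
Merge: [19, 21, 22, 35] + [2, 7, 13, 43] -> [2, 7, 13, 19, 21, 22, 35, 43]

Final sorted array: [2, 7, 13, 19, 21, 22, 35, 43]

The merge sort proceeds by recursively splitting the array and merging sorted halves.
After all merges, the sorted array is [2, 7, 13, 19, 21, 22, 35, 43].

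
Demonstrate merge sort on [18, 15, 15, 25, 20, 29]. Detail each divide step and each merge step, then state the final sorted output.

Merge sort trace:

Split: [18, 15, 15, 25, 20, 29] -> [18, 15, 15] and [25, 20, 29]
  Split: [18, 15, 15] -> [18] and [15, 15]
    Split: [15, 15] -> [15] and [15]
    Merge: [15] + [15] -> [15, 15]
  Merge: [18] + [15, 15] -> [15, 15, 18]
  Split: [25, 20, 29] -> [25] and [20, 29]
    Split: [20, 29] -> [20] and [29]
    Merge: [20] + [29] -> [20, 29]
  Merge: [25] + [20, 29] -> [20, 25, 29]
Merge: [15, 15, 18] + [20, 25, 29] -> [15, 15, 18, 20, 25, 29]

Final sorted array: [15, 15, 18, 20, 25, 29]

The merge sort proceeds by recursively splitting the array and merging sorted halves.
After all merges, the sorted array is [15, 15, 18, 20, 25, 29].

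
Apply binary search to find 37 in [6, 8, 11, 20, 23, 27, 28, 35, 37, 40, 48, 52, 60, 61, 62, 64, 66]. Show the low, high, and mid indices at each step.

Binary search for 37 in [6, 8, 11, 20, 23, 27, 28, 35, 37, 40, 48, 52, 60, 61, 62, 64, 66]:

lo=0, hi=16, mid=8, arr[mid]=37 -> Found target at index 8!

Binary search finds 37 at index 8 after 1 comparisons. The search repeatedly halves the search space by comparing with the middle element.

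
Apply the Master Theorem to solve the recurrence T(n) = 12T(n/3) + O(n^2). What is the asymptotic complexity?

Master Theorem for T(n) = 12T(n/3) + O(n^2):

a = 12, b = 3, c = 2
log_b(a) = log_3(12) = 2.2619

Case 1: c = 2 < log_3(12) = 2.2619
T(n) = O(n^(log_3 12))

For T(n) = 12T(n/3) + O(n^2): log_3(12) = 2.2619. This is Case 1 of the Master Theorem (c < log_b(a), work dominated by leaves), giving O(n^(log_3 12)).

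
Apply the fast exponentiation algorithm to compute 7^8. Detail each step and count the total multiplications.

Computing 7^8 by squaring (build up from 7^1; each line after the first costs one multiplication):

7^1 = 7
7^2 = (7^1)^2 = 7^2 = 49
7^4 = (7^2)^2 = 49^2 = 2401
7^8 = (7^4)^2 = 2401^2 = 5764801

Result: 5764801
Multiplications needed: 3 (3 lines after 7^1)

7^8 = 5764801. Using exponentiation by squaring, this requires 3 multiplications. The key idea: if the exponent is even, square the half-power; if odd, multiply by the base once.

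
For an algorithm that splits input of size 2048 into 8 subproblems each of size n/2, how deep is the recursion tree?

For divide and conquer with division factor 2:

Problem sizes at each level:
Level 0: 2048
Level 1: 1024
Level 2: 512
Level 3: 256
Level 4: 128
Level 5: 64
Level 6: 32
Level 7: 16
Level 8: 8
Level 9: 4
Level 10: 2
Level 11: 1

The root is level 0 and the size-1 base case is level 11 (the tree spans levels 0 through 11, i.e. 12 levels counting the root), so the depth is the number of divisions: log_2(2048) = 11

The recursion tree depth is log_2(2048) = 11. At each level, the problem size is divided by 2, so it takes 11 divisions to reduce to a base case of size 1. The algorithm makes 8 recursive calls at each level.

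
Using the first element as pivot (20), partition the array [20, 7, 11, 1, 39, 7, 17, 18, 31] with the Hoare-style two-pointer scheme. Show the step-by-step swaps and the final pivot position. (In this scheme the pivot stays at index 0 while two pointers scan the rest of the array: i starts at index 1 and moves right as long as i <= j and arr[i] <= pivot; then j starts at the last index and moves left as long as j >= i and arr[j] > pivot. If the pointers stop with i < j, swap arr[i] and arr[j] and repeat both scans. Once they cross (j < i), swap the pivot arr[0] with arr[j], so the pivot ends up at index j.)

Hoare-style two-pointer partition with pivot = 20:

Initial array: [20, 7, 11, 1, 39, 7, 17, 18, 31]

Pointers start at i = 1, j = 8.
i stops at index 4 (arr[4]=39 > 20), j stops at index 7 (arr[7]=18 <= 20): swap arr[4] and arr[7], array becomes [20, 7, 11, 1, 18, 7, 17, 39, 31]
i ends at 7, j ends at 6: the pointers have crossed (j < i), so scanning stops.

Swap pivot arr[0] with arr[6] to place pivot at position 6: [17, 7, 11, 1, 18, 7, 20, 39, 31]
Pivot position: 6

After partitioning with pivot 20, the array becomes [17, 7, 11, 1, 18, 7, 20, 39, 31]. The pivot is placed at index 6. All elements to the left of the pivot are <= 20, and all elements to the right are > 20.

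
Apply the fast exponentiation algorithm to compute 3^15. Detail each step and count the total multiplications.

Computing 3^15 by squaring (build up from 3^1; each line after the first costs one multiplication):

3^1 = 3
3^2 = (3^1)^2 = 3^2 = 9
3^3 = 3 * 3^2 = 3 * 9 = 27
3^6 = (3^3)^2 = 27^2 = 729
3^7 = 3 * 3^6 = 3 * 729 = 2187
3^14 = (3^7)^2 = 2187^2 = 4782969
3^15 = 3 * 3^14 = 3 * 4782969 = 14348907

Result: 14348907
Multiplications needed: 6 (6 lines after 3^1)

3^15 = 14348907. Using exponentiation by squaring, this requires 6 multiplications. The key idea: if the exponent is even, square the half-power; if odd, multiply by the base once.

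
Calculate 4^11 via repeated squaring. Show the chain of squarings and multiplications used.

Computing 4^11 by squaring (build up from 4^1; each line after the first costs one multiplication):

4^1 = 4
4^2 = (4^1)^2 = 4^2 = 16
4^4 = (4^2)^2 = 16^2 = 256
4^5 = 4 * 4^4 = 4 * 256 = 1024
4^10 = (4^5)^2 = 1024^2 = 1048576
4^11 = 4 * 4^10 = 4 * 1048576 = 4194304

Result: 4194304
Multiplications needed: 5 (5 lines after 4^1)

4^11 = 4194304. Using exponentiation by squaring, this requires 5 multiplications. The key idea: if the exponent is even, square the half-power; if odd, multiply by the base once.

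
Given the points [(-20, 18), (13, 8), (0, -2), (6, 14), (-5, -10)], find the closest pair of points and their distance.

Computing all pairwise distances among 5 points:

d((-20, 18), (13, 8)) = 34.4819
d((-20, 18), (0, -2)) = 28.2843
d((-20, 18), (6, 14)) = 26.3059
d((-20, 18), (-5, -10)) = 31.7648
d((13, 8), (0, -2)) = 16.4012
d((13, 8), (6, 14)) = 9.2195 <-- minimum
d((13, 8), (-5, -10)) = 25.4558
d((0, -2), (6, 14)) = 17.088
d((0, -2), (-5, -10)) = 9.434
d((6, 14), (-5, -10)) = 26.4008

Closest pair: (13, 8) and (6, 14) with distance 9.2195

The closest pair is (13, 8) and (6, 14) with Euclidean distance 9.2195. For 5 points, brute-force pairwise comparison is shown above. For large n, the divide-and-conquer algorithm (sort by x, recurse on halves, check the dividing strip) achieves O(n log n).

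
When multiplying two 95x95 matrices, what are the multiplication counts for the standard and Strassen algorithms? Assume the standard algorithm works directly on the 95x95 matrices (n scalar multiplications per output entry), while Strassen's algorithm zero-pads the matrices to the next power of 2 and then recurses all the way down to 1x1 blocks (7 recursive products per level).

Matrix multiplication for 95x95 matrices:

Strassen's algorithm requires power-of-2 dimensions. Pad 95x95 to 128x128 (next power of 2).

Standard algorithm: 95^3 = 857375 multiplications
Strassen's algorithm: 7^(log2(128)) = 7^7 = 823543 multiplications
Savings: 857375 - 823543 = 33832 multiplications

Standard: 857375 multiplications (95^3). Strassen: 823543 multiplications (7^7, after padding to 128x128). Strassen reduces 8 recursive multiplications to 7 at each level.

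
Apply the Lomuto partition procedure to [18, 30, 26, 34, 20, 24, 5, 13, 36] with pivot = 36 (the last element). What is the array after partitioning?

Lomuto partition with pivot = 36:

Initial array: [18, 30, 26, 34, 20, 24, 5, 13, 36]

arr[0]=18 <= 36: swap with position 0, array becomes [18, 30, 26, 34, 20, 24, 5, 13, 36]
arr[1]=30 <= 36: swap with position 1, array becomes [18, 30, 26, 34, 20, 24, 5, 13, 36]
arr[2]=26 <= 36: swap with position 2, array becomes [18, 30, 26, 34, 20, 24, 5, 13, 36]
arr[3]=34 <= 36: swap with position 3, array becomes [18, 30, 26, 34, 20, 24, 5, 13, 36]
arr[4]=20 <= 36: swap with position 4, array becomes [18, 30, 26, 34, 20, 24, 5, 13, 36]
arr[5]=24 <= 36: swap with position 5, array becomes [18, 30, 26, 34, 20, 24, 5, 13, 36]
arr[6]=5 <= 36: swap with position 6, array becomes [18, 30, 26, 34, 20, 24, 5, 13, 36]
arr[7]=13 <= 36: swap with position 7, array becomes [18, 30, 26, 34, 20, 24, 5, 13, 36]

Place pivot at position 8: [18, 30, 26, 34, 20, 24, 5, 13, 36]
Pivot position: 8

After partitioning with pivot 36, the array becomes [18, 30, 26, 34, 20, 24, 5, 13, 36]. The pivot is placed at index 8. All elements to the left of the pivot are <= 36, and all elements to the right are > 36.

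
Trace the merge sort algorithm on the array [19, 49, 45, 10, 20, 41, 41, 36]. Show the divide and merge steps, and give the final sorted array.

Merge sort trace:

Split: [19, 49, 45, 10, 20, 41, 41, 36] -> [19, 49, 45, 10] and [20, 41, 41, 36]
  Split: [19, 49, 45, 10] -> [19, 49] and [45, 10]
    Split: [19, 49] -> [19] and [49]
    Merge: [19] + [49] -> [19, 49]
    Split: [45, 10] -> [45] and [10]
    Merge: [45] + [10] -> [10, 45]
  Merge: [19, 49] + [10, 45] -> [10, 19, 45, 49]
  Split: [20, 41, 41, 36] -> [20, 41] and [41, 36]
    Split: [20, 41] -> [20] and [41]
    Merge: [20] + [41] -> [20, 41]
    Split: [41, 36] -> [41] and [36]
    Merge: [41] + [36] -> [36, 41]
  Merge: [20, 41] + [36, 41] -> [20, 36, 41, 41]
Merge: [10, 19, 45, 49] + [20, 36, 41, 41] -> [10, 19, 20, 36, 41, 41, 45, 49]

Final sorted array: [10, 19, 20, 36, 41, 41, 45, 49]

The merge sort proceeds by recursively splitting the array and merging sorted halves.
After all merges, the sorted array is [10, 19, 20, 36, 41, 41, 45, 49].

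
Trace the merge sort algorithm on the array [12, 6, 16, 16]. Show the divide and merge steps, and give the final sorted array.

Merge sort trace:

Split: [12, 6, 16, 16] -> [12, 6] and [16, 16]
  Split: [12, 6] -> [12] and [6]
  Merge: [12] + [6] -> [6, 12]
  Split: [16, 16] -> [16] and [16]
  Merge: [16] + [16] -> [16, 16]
Merge: [6, 12] + [16, 16] -> [6, 12, 16, 16]

Final sorted array: [6, 12, 16, 16]

The merge sort proceeds by recursively splitting the array and merging sorted halves.
After all merges, the sorted array is [6, 12, 16, 16].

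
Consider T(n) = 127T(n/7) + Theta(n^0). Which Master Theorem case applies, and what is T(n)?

Master Theorem for T(n) = 127T(n/7) + O(n^0):

a = 127, b = 7, c = 0
log_b(a) = log_7(127) = 2.4894

Case 1: c = 0 < log_7(127) = 2.4894
T(n) = O(n^(log_7 127))

For T(n) = 127T(n/7) + O(n^0): log_7(127) = 2.4894. This is Case 1 of the Master Theorem (c < log_b(a), work dominated by leaves), giving O(n^(log_7 127)).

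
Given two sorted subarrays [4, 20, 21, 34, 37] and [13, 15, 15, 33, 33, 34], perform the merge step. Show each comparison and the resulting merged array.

Merging process:

Compare 4 vs 13: take 4 from left. Merged: [4]
Compare 20 vs 13: take 13 from right. Merged: [4, 13]
Compare 20 vs 15: take 15 from right. Merged: [4, 13, 15]
Compare 20 vs 15: take 15 from right. Merged: [4, 13, 15, 15]
Compare 20 vs 33: take 20 from left. Merged: [4, 13, 15, 15, 20]
Compare 21 vs 33: take 21 from left. Merged: [4, 13, 15, 15, 20, 21]
Compare 34 vs 33: take 33 from right. Merged: [4, 13, 15, 15, 20, 21, 33]
Compare 34 vs 33: take 33 from right. Merged: [4, 13, 15, 15, 20, 21, 33, 33]
Compare 34 vs 34: take 34 from left. Merged: [4, 13, 15, 15, 20, 21, 33, 33, 34]
Compare 37 vs 34: take 34 from right. Merged: [4, 13, 15, 15, 20, 21, 33, 33, 34, 34]
Append remaining from left: [37]. Merged: [4, 13, 15, 15, 20, 21, 33, 33, 34, 34, 37]

Final merged array: [4, 13, 15, 15, 20, 21, 33, 33, 34, 34, 37]
Total comparisons: 10

The merged array is [4, 13, 15, 15, 20, 21, 33, 33, 34, 34, 37], requiring 10 comparisons. The merge step runs in O(n) time where n is the total number of elements.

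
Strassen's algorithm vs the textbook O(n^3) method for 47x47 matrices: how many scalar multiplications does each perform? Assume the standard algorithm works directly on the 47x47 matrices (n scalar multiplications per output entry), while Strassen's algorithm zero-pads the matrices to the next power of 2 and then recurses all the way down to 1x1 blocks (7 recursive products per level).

Matrix multiplication for 47x47 matrices:

Strassen's algorithm requires power-of-2 dimensions. Pad 47x47 to 64x64 (next power of 2).

Standard algorithm: 47^3 = 103823 multiplications
Strassen's algorithm: 7^(log2(64)) = 7^6 = 117649 multiplications
Difference: 103823 - 117649 = -13826 (Strassen uses MORE here due to padding overhead — for small or just-over-power-of-2 n, padding can outweigh the per-level savings)

Standard: 103823 multiplications (47^3). Strassen: 117649 multiplications (7^6, after padding to 64x64). Strassen reduces 8 recursive multiplications to 7 at each level.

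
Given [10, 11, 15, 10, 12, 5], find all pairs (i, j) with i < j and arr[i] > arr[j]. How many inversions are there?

Finding inversions in [10, 11, 15, 10, 12, 5]:

(0, 5): arr[0]=10 > arr[5]=5
(1, 3): arr[1]=11 > arr[3]=10
(1, 5): arr[1]=11 > arr[5]=5
(2, 3): arr[2]=15 > arr[3]=10
(2, 4): arr[2]=15 > arr[4]=12
(2, 5): arr[2]=15 > arr[5]=5
(3, 5): arr[3]=10 > arr[5]=5
(4, 5): arr[4]=12 > arr[5]=5

Total inversions: 8

The array has 8 inversion(s): (0,5), (1,3), (1,5), (2,3), (2,4), (2,5), (3,5), (4,5). Each pair (i,j) satisfies i < j and arr[i] > arr[j].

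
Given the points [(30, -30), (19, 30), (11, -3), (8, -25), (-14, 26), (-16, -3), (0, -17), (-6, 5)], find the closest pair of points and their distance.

Computing all pairwise distances among 8 points:

d((30, -30), (19, 30)) = 61.0
d((30, -30), (11, -3)) = 33.0151
d((30, -30), (8, -25)) = 22.561
d((30, -30), (-14, 26)) = 71.218
d((30, -30), (-16, -3)) = 53.3385
d((30, -30), (0, -17)) = 32.6956
d((30, -30), (-6, 5)) = 50.2096
d((19, 30), (11, -3)) = 33.9559
d((19, 30), (8, -25)) = 56.0892
d((19, 30), (-14, 26)) = 33.2415
d((19, 30), (-16, -3)) = 48.1041
d((19, 30), (0, -17)) = 50.6952
d((19, 30), (-6, 5)) = 35.3553
d((11, -3), (8, -25)) = 22.2036
d((11, -3), (-14, 26)) = 38.2884
d((11, -3), (-16, -3)) = 27.0
d((11, -3), (0, -17)) = 17.8045
d((11, -3), (-6, 5)) = 18.7883
d((8, -25), (-14, 26)) = 55.5428
d((8, -25), (-16, -3)) = 32.5576
d((8, -25), (0, -17)) = 11.3137 <-- minimum
d((8, -25), (-6, 5)) = 33.1059
d((-14, 26), (-16, -3)) = 29.0689
d((-14, 26), (0, -17)) = 45.2217
d((-14, 26), (-6, 5)) = 22.4722
d((-16, -3), (0, -17)) = 21.2603
d((-16, -3), (-6, 5)) = 12.8062
d((0, -17), (-6, 5)) = 22.8035

Closest pair: (8, -25) and (0, -17) with distance 11.3137

The closest pair is (8, -25) and (0, -17) with Euclidean distance 11.3137. For 8 points, brute-force pairwise comparison is shown above. For large n, the divide-and-conquer algorithm (sort by x, recurse on halves, check the dividing strip) achieves O(n log n).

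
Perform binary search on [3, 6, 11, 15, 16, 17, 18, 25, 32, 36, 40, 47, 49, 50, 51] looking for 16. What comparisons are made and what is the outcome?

Binary search for 16 in [3, 6, 11, 15, 16, 17, 18, 25, 32, 36, 40, 47, 49, 50, 51]:

lo=0, hi=14, mid=7, arr[mid]=25 -> 25 > 16, search left half
lo=0, hi=6, mid=3, arr[mid]=15 -> 15 < 16, search right half
lo=4, hi=6, mid=5, arr[mid]=17 -> 17 > 16, search left half
lo=4, hi=4, mid=4, arr[mid]=16 -> Found target at index 4!

Binary search finds 16 at index 4 after 4 comparisons. The search repeatedly halves the search space by comparing with the middle element.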